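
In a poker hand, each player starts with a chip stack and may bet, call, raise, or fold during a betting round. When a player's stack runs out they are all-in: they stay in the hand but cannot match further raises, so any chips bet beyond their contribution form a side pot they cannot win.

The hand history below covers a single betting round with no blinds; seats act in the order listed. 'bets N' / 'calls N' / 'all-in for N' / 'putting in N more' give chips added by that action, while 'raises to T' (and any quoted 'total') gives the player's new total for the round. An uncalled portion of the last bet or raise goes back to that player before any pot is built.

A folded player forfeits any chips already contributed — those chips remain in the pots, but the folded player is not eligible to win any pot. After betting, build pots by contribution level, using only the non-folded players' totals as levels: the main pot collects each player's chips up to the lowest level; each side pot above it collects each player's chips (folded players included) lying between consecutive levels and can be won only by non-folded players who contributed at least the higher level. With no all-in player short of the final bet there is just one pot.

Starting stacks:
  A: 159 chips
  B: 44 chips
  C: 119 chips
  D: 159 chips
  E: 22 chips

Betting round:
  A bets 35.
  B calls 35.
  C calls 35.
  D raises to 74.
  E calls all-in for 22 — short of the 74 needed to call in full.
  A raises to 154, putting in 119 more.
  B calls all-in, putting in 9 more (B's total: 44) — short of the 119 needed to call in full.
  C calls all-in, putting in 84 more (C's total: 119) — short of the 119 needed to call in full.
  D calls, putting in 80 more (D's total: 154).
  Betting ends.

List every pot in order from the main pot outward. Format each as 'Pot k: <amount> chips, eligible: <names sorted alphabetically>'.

Pot 1: 110 chips, eligible: A, B, C, D, E
Pot 2: 88 chips, eligible: A, B, C, D
Pot 3: 225 chips, eligible: A, C, D
Pot 4: 70 chips, eligible: A, D

Derivation:
Contributions: A=154, B=44, C=119, D=154, E=22
Pot levels (distinct totals of non-folded players): 22, 44, 119, 154
Layer 1-22: 22 each from A, B, C, D, E = 22*5 = 110 chips; eligible A, B, C, D, E
Layer 23-44: 22 each from A, B, C, D = 22*4 = 88 chips; eligible A, B, C, D
Layer 45-119: 75 each from A, C, D = 75*3 = 225 chips; eligible A, C, D
Layer 120-154: 35 each from A, D = 35*2 = 70 chips; eligible A, D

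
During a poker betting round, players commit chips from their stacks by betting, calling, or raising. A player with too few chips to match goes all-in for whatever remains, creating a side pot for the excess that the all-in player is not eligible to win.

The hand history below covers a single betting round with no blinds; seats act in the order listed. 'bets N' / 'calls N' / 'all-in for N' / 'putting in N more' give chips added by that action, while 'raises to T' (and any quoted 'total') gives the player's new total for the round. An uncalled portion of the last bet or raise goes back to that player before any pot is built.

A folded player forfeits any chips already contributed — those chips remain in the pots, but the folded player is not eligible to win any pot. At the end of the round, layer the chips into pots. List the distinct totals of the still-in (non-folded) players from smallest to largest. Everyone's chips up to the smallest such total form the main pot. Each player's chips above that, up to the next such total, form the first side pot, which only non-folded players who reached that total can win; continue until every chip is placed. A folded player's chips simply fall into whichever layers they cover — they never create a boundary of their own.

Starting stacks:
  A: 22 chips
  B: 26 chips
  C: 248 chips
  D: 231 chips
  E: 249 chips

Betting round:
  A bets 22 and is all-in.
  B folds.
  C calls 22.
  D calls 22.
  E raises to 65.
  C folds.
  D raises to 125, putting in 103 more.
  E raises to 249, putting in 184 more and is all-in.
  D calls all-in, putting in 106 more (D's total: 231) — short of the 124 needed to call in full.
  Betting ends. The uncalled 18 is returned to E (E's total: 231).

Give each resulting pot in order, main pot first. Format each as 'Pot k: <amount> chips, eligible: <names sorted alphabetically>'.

Pot 1: 88 chips, eligible: A, D, E
Pot 2: 418 chips, eligible: D, E

Derivation:
Contributions (after 18 returned to E): A=22, C=22, D=231, E=231
Folded: B, C
Pot levels (distinct totals of non-folded players): 22, 231
Layer 1-22: 22 each from A, C, D, E = 22*4 = 88 chips; eligible A, D, E
Layer 23-231: 209 each from D, E = 209*2 = 418 chips; eligible D, E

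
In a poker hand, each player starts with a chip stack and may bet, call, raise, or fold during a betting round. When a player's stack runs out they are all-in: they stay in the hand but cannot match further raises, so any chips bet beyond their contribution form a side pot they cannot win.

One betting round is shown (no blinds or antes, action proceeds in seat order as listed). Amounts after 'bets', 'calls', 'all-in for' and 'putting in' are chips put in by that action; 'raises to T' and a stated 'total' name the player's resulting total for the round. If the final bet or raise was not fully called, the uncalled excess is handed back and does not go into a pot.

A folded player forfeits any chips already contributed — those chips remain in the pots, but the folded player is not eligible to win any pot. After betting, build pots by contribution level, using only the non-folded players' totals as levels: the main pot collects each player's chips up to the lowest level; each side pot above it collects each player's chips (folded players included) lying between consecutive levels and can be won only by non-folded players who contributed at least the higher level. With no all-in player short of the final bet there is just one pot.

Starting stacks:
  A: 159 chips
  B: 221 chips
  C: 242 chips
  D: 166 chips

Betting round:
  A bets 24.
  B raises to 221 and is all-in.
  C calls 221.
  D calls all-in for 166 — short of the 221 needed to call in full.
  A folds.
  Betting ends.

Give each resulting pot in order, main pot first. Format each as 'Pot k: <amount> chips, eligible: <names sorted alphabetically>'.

Pot 1: 522 chips, eligible: B, C, D
Pot 2: 110 chips, eligible: B, C

Derivation:
Contributions: A=24, B=221, C=221, D=166
Folded: A
Pot levels (distinct totals of non-folded players): 166, 221
Layer 1-166: A 24 + B 166 + C 166 + D 166 = 522 chips; eligible B, C, D
Layer 167-221: 55 each from B, C = 55*2 = 110 chips; eligible B, C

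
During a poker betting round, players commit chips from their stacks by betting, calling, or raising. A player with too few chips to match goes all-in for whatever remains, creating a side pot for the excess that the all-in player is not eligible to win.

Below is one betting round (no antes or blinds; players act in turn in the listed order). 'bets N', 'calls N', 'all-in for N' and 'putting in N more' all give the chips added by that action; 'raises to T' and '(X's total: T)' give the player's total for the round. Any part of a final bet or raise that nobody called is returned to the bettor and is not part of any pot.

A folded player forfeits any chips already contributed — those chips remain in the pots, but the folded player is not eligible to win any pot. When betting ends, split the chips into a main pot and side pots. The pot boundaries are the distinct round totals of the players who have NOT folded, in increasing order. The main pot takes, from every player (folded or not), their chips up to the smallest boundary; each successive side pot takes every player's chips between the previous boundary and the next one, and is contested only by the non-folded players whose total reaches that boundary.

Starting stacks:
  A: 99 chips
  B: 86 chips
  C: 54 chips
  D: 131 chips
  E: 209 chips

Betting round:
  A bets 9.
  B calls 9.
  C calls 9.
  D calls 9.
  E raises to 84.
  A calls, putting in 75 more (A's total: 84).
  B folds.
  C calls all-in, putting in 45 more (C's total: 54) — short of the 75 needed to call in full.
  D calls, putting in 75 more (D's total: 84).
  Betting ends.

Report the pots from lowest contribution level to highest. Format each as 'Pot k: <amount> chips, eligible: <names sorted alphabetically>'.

Contributions: A=84, B=9, C=54, D=84, E=84
Folded: B
Pot levels (distinct totals of non-folded players): 54, 84
Layer 1-54: A 54 + B 9 + C 54 + D 54 + E 54 = 225 chips; eligible A, C, D, E
Layer 55-84: 30 each from A, D, E = 30*3 = 90 chips; eligible A, D, E

Pot 1: 225 chips, eligible: A, C, D, E
Pot 2: 90 chips, eligible: A, D, E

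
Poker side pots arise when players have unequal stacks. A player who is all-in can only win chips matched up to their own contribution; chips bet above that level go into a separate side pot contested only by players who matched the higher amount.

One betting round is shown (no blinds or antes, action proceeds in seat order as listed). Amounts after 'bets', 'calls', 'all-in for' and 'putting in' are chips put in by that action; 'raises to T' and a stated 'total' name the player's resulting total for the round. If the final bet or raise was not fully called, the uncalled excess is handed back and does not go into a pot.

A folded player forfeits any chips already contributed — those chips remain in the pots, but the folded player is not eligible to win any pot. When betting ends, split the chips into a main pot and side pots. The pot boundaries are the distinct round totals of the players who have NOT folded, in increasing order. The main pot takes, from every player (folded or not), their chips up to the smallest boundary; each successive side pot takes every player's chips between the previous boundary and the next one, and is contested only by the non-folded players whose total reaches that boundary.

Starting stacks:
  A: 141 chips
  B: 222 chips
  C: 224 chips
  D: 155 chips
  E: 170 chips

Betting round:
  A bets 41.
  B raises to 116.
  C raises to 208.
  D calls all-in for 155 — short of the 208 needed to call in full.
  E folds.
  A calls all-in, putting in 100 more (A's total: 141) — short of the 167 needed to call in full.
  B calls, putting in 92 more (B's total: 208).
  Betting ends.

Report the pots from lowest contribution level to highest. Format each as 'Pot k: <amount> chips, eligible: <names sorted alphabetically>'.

Pot 1: 564 chips, eligible: A, B, C, D
Pot 2: 42 chips, eligible: B, C, D
Pot 3: 106 chips, eligible: B, C

Derivation:
Contributions: A=141, B=208, C=208, D=155
Folded: E
Pot levels (distinct totals of non-folded players): 141, 155, 208
Layer 1-141: 141 each from A, B, C, D = 141*4 = 564 chips; eligible A, B, C, D
Layer 142-155: 14 each from B, C, D = 14*3 = 42 chips; eligible B, C, D
Layer 156-208: 53 each from B, C = 53*2 = 106 chips; eligible B, C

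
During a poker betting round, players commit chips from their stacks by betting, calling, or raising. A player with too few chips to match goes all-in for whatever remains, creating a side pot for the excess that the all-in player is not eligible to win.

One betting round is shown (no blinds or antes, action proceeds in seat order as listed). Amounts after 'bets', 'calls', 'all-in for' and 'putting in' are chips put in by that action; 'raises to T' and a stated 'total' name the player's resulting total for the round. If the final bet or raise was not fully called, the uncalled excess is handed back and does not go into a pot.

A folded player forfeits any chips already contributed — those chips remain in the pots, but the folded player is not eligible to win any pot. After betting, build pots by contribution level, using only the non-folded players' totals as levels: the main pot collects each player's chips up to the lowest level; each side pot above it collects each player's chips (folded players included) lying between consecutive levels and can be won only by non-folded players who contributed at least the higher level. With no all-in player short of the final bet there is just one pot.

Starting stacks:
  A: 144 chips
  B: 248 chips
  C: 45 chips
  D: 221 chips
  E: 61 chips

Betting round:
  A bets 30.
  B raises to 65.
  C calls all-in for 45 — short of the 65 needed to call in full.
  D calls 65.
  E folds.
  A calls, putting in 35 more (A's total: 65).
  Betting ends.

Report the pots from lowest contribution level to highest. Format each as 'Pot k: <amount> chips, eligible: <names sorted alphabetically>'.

Contributions: A=65, B=65, C=45, D=65
Folded: E
Pot levels (distinct totals of non-folded players): 45, 65
Layer 1-45: 45 each from A, B, C, D = 45*4 = 180 chips; eligible A, B, C, D
Layer 46-65: 20 each from A, B, D = 20*3 = 60 chips; eligible A, B, D

Pot 1: 180 chips, eligible: A, B, C, D
Pot 2: 60 chips, eligible: A, B, D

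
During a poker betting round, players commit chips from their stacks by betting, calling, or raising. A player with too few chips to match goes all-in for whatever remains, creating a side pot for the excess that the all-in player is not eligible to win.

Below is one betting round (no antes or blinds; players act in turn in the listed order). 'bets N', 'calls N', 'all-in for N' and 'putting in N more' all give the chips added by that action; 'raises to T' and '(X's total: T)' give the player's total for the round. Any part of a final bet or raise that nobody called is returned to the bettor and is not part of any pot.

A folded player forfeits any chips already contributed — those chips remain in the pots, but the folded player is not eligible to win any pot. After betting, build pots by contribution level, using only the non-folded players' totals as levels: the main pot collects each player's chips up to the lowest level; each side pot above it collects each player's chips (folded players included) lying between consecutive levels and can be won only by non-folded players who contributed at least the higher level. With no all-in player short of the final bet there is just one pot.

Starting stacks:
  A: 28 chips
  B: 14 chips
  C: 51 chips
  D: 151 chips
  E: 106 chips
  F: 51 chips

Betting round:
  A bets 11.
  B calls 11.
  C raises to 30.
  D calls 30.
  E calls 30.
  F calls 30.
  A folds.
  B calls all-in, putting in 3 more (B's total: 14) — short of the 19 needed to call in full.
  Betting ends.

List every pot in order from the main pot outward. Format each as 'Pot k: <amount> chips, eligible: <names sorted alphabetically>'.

Contributions: A=11, B=14, C=30, D=30, E=30, F=30
Folded: A
Pot levels (distinct totals of non-folded players): 14, 30
Layer 1-14: A 11 + B 14 + C 14 + D 14 + E 14 + F 14 = 81 chips; eligible B, C, D, E, F
Layer 15-30: 16 each from C, D, E, F = 16*4 = 64 chips; eligible C, D, E, F

Pot 1: 81 chips, eligible: B, C, D, E, F
Pot 2: 64 chips, eligible: C, D, E, F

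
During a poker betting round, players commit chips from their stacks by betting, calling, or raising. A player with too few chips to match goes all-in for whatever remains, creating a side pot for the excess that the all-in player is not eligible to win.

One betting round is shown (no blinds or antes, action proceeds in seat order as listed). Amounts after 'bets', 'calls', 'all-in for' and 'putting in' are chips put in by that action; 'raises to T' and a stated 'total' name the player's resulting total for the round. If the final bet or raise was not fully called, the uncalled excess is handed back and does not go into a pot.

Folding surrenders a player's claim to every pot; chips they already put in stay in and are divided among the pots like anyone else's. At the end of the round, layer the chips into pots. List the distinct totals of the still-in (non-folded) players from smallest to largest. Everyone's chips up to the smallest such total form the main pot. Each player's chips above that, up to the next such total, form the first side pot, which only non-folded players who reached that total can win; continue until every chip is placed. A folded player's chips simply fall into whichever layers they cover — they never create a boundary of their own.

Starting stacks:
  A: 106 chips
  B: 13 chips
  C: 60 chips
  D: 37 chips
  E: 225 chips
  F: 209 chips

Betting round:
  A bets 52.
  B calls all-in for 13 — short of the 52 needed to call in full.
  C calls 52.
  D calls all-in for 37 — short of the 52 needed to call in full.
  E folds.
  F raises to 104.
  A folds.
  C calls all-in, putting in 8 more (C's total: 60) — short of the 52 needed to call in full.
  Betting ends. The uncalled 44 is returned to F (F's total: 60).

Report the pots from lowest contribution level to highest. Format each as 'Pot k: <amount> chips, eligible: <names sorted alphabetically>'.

Contributions (after 44 returned to F): A=52, B=13, C=60, D=37, F=60
Folded: A, E
Pot levels (distinct totals of non-folded players): 13, 37, 60
Layer 1-13: 13 each from A, B, C, D, F = 13*5 = 65 chips; eligible B, C, D, F
Layer 14-37: 24 each from A, C, D, F = 24*4 = 96 chips; eligible C, D, F
Layer 38-60: A 15 + C 23 + F 23 = 61 chips; eligible C, F

Pot 1: 65 chips, eligible: B, C, D, F
Pot 2: 96 chips, eligible: C, D, F
Pot 3: 61 chips, eligible: C, F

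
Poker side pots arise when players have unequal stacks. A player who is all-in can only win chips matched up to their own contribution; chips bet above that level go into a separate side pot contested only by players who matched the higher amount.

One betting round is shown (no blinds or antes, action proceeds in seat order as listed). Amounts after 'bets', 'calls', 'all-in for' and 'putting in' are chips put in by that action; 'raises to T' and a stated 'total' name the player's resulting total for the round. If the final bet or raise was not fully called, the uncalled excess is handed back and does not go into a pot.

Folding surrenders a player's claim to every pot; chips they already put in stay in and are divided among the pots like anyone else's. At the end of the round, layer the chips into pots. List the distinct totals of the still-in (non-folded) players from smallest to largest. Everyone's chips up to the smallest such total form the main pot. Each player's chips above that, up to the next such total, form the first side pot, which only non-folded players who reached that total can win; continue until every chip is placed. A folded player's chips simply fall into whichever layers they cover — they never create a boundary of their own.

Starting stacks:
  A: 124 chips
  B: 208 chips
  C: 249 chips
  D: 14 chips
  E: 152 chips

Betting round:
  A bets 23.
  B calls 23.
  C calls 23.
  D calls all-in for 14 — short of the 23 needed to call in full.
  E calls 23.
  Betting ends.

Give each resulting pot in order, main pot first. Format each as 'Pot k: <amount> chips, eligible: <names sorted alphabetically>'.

Pot 1: 70 chips, eligible: A, B, C, D, E
Pot 2: 36 chips, eligible: A, B, C, E

Derivation:
Contributions: A=23, B=23, C=23, D=14, E=23
Pot levels (distinct totals of non-folded players): 14, 23
Layer 1-14: 14 each from A, B, C, D, E = 14*5 = 70 chips; eligible A, B, C, D, E
Layer 15-23: 9 each from A, B, C, E = 9*4 = 36 chips; eligible A, B, C, E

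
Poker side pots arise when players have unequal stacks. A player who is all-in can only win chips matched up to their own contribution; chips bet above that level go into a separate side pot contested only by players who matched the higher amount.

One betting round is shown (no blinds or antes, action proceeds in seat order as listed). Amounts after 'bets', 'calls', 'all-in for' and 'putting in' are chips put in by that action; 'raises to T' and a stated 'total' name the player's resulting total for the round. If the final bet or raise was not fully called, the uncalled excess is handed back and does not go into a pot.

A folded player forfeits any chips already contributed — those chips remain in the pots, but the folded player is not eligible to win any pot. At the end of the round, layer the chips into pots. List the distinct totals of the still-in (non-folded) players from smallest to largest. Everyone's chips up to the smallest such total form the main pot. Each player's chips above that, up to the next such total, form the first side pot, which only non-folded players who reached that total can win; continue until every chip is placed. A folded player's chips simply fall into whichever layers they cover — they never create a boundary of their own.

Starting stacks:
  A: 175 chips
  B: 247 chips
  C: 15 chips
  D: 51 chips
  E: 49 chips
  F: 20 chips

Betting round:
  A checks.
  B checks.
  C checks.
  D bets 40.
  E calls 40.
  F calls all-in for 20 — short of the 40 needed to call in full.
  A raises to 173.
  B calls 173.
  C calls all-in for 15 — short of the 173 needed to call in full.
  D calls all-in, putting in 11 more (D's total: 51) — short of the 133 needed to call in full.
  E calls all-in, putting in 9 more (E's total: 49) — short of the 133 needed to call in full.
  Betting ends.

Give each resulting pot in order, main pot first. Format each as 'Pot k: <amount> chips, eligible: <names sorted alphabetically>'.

Contributions: A=173, B=173, C=15, D=51, E=49, F=20
Pot levels (distinct totals of non-folded players): 15, 20, 49, 51, 173
Layer 1-15: 15 each from A, B, C, D, E, F = 15*6 = 90 chips; eligible A, B, C, D, E, F
Layer 16-20: 5 each from A, B, D, E, F = 5*5 = 25 chips; eligible A, B, D, E, F
Layer 21-49: 29 each from A, B, D, E = 29*4 = 116 chips; eligible A, B, D, E
Layer 50-51: 2 each from A, B, D = 2*3 = 6 chips; eligible A, B, D
Layer 52-173: 122 each from A, B = 122*2 = 244 chips; eligible A, B

Pot 1: 90 chips, eligible: A, B, C, D, E, F
Pot 2: 25 chips, eligible: A, B, D, E, F
Pot 3: 116 chips, eligible: A, B, D, E
Pot 4: 6 chips, eligible: A, B, D
Pot 5: 244 chips, eligible: A, B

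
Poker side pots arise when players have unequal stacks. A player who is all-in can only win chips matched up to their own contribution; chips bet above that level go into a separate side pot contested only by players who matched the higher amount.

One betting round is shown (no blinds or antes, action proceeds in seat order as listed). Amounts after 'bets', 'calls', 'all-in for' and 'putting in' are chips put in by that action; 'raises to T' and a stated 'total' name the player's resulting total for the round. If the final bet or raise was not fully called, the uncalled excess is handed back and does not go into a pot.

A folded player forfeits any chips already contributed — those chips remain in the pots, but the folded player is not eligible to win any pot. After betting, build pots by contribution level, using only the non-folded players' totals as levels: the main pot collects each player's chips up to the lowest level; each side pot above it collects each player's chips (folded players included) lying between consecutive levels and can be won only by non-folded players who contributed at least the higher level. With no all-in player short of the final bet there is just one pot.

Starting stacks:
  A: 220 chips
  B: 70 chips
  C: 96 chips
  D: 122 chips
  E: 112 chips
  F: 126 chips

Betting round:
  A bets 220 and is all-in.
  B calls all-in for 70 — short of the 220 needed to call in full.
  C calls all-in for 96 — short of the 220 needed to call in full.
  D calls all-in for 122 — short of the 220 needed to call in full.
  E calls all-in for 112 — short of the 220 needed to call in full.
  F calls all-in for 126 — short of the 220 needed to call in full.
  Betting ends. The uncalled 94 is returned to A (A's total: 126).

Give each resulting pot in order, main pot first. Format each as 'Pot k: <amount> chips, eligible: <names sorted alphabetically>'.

Pot 1: 420 chips, eligible: A, B, C, D, E, F
Pot 2: 130 chips, eligible: A, C, D, E, F
Pot 3: 64 chips, eligible: A, D, E, F
Pot 4: 30 chips, eligible: A, D, F
Pot 5: 8 chips, eligible: A, F

Derivation:
Contributions (after 94 returned to A): A=126, B=70, C=96, D=122, E=112, F=126
Pot levels (distinct totals of non-folded players): 70, 96, 112, 122, 126
Layer 1-70: 70 each from A, B, C, D, E, F = 70*6 = 420 chips; eligible A, B, C, D, E, F
Layer 71-96: 26 each from A, C, D, E, F = 26*5 = 130 chips; eligible A, C, D, E, F
Layer 97-112: 16 each from A, D, E, F = 16*4 = 64 chips; eligible A, D, E, F
Layer 113-122: 10 each from A, D, F = 10*3 = 30 chips; eligible A, D, F
Layer 123-126: 4 each from A, F = 4*2 = 8 chips; eligible A, F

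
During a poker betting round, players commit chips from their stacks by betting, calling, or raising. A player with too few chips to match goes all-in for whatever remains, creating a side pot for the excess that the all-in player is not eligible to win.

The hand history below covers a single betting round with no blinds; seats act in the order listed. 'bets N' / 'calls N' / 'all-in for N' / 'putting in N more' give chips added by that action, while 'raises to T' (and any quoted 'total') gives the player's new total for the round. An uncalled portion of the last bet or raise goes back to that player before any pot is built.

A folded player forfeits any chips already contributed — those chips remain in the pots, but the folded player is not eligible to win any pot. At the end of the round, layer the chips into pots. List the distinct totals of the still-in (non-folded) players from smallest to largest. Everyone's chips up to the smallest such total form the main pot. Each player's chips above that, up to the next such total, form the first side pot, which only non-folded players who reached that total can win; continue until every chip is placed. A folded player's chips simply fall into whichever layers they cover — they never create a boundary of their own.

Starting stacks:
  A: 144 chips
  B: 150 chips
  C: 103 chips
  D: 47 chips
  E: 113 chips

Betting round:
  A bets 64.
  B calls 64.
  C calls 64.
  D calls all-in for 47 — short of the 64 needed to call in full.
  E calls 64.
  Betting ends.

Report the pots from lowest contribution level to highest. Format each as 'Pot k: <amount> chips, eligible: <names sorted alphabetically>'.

Contributions: A=64, B=64, C=64, D=47, E=64
Pot levels (distinct totals of non-folded players): 47, 64
Layer 1-47: 47 each from A, B, C, D, E = 47*5 = 235 chips; eligible A, B, C, D, E
Layer 48-64: 17 each from A, B, C, E = 17*4 = 68 chips; eligible A, B, C, E

Pot 1: 235 chips, eligible: A, B, C, D, E
Pot 2: 68 chips, eligible: A, B, C, E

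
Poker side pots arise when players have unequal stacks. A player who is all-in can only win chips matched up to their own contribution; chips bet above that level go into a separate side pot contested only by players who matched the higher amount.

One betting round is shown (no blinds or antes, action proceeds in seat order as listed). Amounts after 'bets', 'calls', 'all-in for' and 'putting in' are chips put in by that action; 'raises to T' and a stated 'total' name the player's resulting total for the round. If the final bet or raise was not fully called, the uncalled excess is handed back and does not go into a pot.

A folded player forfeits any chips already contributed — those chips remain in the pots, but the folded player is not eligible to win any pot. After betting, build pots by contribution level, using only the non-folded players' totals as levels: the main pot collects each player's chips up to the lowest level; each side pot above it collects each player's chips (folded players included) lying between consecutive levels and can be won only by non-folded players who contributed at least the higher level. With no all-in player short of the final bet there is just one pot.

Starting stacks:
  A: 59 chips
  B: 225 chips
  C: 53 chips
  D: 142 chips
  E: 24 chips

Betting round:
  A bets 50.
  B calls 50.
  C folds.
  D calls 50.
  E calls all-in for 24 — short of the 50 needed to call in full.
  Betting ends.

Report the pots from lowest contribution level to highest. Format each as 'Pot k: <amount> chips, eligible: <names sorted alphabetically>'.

Pot 1: 96 chips, eligible: A, B, D, E
Pot 2: 78 chips, eligible: A, B, D

Derivation:
Contributions: A=50, B=50, D=50, E=24
Folded: C
Pot levels (distinct totals of non-folded players): 24, 50
Layer 1-24: 24 each from A, B, D, E = 24*4 = 96 chips; eligible A, B, D, E
Layer 25-50: 26 each from A, B, D = 26*3 = 78 chips; eligible A, B, D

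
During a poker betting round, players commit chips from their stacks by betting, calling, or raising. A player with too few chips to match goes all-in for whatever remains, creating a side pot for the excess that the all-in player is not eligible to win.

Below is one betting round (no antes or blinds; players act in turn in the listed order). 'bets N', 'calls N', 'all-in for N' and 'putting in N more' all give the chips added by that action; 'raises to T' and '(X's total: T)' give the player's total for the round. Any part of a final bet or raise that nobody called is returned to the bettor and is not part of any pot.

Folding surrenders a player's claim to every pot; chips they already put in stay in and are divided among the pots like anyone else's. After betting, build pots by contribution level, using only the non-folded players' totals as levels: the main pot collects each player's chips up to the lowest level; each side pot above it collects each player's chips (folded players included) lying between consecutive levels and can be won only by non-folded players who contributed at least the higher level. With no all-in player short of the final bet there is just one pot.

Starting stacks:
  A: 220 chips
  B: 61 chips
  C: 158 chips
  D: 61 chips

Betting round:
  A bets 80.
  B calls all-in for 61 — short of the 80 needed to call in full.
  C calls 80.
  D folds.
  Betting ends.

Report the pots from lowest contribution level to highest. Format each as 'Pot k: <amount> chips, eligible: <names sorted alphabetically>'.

Contributions: A=80, B=61, C=80
Folded: D
Pot levels (distinct totals of non-folded players): 61, 80
Layer 1-61: 61 each from A, B, C = 61*3 = 183 chips; eligible A, B, C
Layer 62-80: 19 each from A, C = 19*2 = 38 chips; eligible A, C

Pot 1: 183 chips, eligible: A, B, C
Pot 2: 38 chips, eligible: A, C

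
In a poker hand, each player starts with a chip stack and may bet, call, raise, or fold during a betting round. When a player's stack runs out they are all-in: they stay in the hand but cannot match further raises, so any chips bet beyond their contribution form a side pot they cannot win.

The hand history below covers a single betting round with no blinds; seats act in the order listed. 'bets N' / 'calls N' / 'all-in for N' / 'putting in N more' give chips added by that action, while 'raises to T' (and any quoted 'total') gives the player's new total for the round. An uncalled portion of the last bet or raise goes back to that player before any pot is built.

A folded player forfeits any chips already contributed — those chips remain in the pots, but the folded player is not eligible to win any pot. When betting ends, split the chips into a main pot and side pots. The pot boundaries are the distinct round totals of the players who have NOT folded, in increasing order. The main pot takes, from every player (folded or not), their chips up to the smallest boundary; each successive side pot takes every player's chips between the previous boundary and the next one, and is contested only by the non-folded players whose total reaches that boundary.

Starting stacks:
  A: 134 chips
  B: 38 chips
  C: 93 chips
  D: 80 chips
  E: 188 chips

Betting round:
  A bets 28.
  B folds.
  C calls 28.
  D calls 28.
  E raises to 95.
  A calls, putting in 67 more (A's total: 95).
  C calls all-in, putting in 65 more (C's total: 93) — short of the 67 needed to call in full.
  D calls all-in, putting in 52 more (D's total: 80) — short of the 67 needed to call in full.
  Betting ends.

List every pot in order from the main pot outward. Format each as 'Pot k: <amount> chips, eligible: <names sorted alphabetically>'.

Contributions: A=95, C=93, D=80, E=95
Folded: B
Pot levels (distinct totals of non-folded players): 80, 93, 95
Layer 1-80: 80 each from A, C, D, E = 80*4 = 320 chips; eligible A, C, D, E
Layer 81-93: 13 each from A, C, E = 13*3 = 39 chips; eligible A, C, E
Layer 94-95: 2 each from A, E = 2*2 = 4 chips; eligible A, E

Pot 1: 320 chips, eligible: A, C, D, E
Pot 2: 39 chips, eligible: A, C, E
Pot 3: 4 chips, eligible: A, E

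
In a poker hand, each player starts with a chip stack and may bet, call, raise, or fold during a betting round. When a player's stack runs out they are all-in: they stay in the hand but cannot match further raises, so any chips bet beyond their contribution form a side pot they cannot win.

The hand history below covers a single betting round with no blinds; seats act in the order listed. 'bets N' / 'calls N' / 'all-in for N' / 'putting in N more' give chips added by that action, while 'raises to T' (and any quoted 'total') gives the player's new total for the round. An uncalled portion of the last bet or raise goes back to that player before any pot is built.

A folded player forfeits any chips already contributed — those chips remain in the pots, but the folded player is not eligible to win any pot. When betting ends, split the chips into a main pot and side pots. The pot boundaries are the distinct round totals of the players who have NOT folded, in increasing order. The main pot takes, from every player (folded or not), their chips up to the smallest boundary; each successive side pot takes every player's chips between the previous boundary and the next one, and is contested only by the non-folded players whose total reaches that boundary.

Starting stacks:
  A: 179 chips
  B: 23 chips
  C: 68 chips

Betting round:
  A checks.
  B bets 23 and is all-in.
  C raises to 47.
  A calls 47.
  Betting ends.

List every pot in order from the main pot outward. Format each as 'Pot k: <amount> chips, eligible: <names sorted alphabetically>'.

Pot 1: 69 chips, eligible: A, B, C
Pot 2: 48 chips, eligible: A, C

Derivation:
Contributions: A=47, B=23, C=47
Pot levels (distinct totals of non-folded players): 23, 47
Layer 1-23: 23 each from A, B, C = 23*3 = 69 chips; eligible A, B, C
Layer 24-47: 24 each from A, C = 24*2 = 48 chips; eligible A, C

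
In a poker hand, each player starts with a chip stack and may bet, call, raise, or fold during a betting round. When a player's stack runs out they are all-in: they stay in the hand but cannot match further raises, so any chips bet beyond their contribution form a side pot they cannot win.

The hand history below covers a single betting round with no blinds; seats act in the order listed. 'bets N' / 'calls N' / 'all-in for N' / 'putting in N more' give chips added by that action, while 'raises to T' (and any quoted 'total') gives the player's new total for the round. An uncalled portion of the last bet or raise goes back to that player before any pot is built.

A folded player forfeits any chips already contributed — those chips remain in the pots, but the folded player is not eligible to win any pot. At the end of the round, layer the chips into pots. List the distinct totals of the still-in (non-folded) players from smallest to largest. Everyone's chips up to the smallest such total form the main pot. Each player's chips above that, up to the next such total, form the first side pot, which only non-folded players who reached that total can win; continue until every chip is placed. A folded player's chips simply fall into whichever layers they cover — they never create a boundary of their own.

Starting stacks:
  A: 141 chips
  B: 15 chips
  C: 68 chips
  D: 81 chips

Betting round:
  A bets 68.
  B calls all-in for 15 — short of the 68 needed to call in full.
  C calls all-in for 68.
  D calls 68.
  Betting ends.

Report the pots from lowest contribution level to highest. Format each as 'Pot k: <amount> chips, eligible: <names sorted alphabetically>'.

Contributions: A=68, B=15, C=68, D=68
Pot levels (distinct totals of non-folded players): 15, 68
Layer 1-15: 15 each from A, B, C, D = 15*4 = 60 chips; eligible A, B, C, D
Layer 16-68: 53 each from A, C, D = 53*3 = 159 chips; eligible A, C, D

Pot 1: 60 chips, eligible: A, B, C, D
Pot 2: 159 chips, eligible: A, C, D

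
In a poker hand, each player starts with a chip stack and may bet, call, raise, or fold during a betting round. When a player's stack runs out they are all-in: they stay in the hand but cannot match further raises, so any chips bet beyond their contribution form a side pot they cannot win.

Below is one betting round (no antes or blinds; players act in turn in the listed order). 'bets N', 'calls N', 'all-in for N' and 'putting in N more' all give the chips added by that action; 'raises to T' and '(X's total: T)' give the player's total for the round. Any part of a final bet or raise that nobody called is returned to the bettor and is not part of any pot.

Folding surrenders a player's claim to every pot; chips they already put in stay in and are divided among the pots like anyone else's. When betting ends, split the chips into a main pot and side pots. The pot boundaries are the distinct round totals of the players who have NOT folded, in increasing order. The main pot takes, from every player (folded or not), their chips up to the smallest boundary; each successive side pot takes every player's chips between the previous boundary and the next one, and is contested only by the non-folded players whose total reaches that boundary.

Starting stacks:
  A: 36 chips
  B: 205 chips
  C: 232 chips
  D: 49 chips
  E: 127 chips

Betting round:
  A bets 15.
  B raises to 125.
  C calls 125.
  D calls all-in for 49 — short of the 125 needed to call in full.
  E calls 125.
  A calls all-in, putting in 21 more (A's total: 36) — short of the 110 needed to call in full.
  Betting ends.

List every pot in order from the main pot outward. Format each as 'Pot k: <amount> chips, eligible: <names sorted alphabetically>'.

Contributions: A=36, B=125, C=125, D=49, E=125
Pot levels (distinct totals of non-folded players): 36, 49, 125
Layer 1-36: 36 each from A, B, C, D, E = 36*5 = 180 chips; eligible A, B, C, D, E
Layer 37-49: 13 each from B, C, D, E = 13*4 = 52 chips; eligible B, C, D, E
Layer 50-125: 76 each from B, C, E = 76*3 = 228 chips; eligible B, C, E

Pot 1: 180 chips, eligible: A, B, C, D, E
Pot 2: 52 chips, eligible: B, C, D, E
Pot 3: 228 chips, eligible: B, C, E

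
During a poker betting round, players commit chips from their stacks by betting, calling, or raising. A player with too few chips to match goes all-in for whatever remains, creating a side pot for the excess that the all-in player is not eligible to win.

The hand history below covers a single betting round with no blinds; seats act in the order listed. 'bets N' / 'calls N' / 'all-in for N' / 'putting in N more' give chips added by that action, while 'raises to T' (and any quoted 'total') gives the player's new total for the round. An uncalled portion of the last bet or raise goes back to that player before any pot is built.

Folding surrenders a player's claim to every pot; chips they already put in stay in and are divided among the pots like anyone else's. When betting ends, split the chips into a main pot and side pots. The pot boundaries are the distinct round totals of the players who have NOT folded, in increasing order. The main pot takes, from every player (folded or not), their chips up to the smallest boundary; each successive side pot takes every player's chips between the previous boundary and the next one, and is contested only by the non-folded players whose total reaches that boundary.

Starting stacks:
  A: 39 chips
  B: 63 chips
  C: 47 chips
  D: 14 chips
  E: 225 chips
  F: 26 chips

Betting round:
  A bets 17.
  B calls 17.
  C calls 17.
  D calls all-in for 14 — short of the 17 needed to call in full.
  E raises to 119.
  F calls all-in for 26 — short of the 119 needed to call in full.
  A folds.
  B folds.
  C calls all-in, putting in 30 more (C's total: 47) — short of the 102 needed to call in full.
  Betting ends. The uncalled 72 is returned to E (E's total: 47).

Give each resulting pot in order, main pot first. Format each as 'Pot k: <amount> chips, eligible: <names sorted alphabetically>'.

Contributions (after 72 returned to E): A=17, B=17, C=47, D=14, E=47, F=26
Folded: A, B
Pot levels (distinct totals of non-folded players): 14, 26, 47
Layer 1-14: 14 each from A, B, C, D, E, F = 14*6 = 84 chips; eligible C, D, E, F
Layer 15-26: A 3 + B 3 + C 12 + E 12 + F 12 = 42 chips; eligible C, E, F
Layer 27-47: 21 each from C, E = 21*2 = 42 chips; eligible C, E

Pot 1: 84 chips, eligible: C, D, E, F
Pot 2: 42 chips, eligible: C, E, F
Pot 3: 42 chips, eligible: C, E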